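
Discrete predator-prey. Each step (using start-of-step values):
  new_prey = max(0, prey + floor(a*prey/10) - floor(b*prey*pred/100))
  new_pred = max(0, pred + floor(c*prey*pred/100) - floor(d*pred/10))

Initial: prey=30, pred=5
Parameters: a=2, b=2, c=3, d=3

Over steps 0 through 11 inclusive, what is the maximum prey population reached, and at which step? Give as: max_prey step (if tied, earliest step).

Answer: 34 2

Derivation:
Step 1: prey: 30+6-3=33; pred: 5+4-1=8
Step 2: prey: 33+6-5=34; pred: 8+7-2=13
Step 3: prey: 34+6-8=32; pred: 13+13-3=23
Step 4: prey: 32+6-14=24; pred: 23+22-6=39
Step 5: prey: 24+4-18=10; pred: 39+28-11=56
Step 6: prey: 10+2-11=1; pred: 56+16-16=56
Step 7: prey: 1+0-1=0; pred: 56+1-16=41
Step 8: prey: 0+0-0=0; pred: 41+0-12=29
Step 9: prey: 0+0-0=0; pred: 29+0-8=21
Step 10: prey: 0+0-0=0; pred: 21+0-6=15
Step 11: prey: 0+0-0=0; pred: 15+0-4=11
Max prey = 34 at step 2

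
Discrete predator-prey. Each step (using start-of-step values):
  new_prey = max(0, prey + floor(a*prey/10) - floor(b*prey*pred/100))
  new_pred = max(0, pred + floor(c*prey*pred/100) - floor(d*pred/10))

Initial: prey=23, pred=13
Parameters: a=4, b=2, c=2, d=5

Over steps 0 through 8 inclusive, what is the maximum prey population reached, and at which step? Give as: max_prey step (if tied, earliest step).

Answer: 44 5

Derivation:
Step 1: prey: 23+9-5=27; pred: 13+5-6=12
Step 2: prey: 27+10-6=31; pred: 12+6-6=12
Step 3: prey: 31+12-7=36; pred: 12+7-6=13
Step 4: prey: 36+14-9=41; pred: 13+9-6=16
Step 5: prey: 41+16-13=44; pred: 16+13-8=21
Step 6: prey: 44+17-18=43; pred: 21+18-10=29
Step 7: prey: 43+17-24=36; pred: 29+24-14=39
Step 8: prey: 36+14-28=22; pred: 39+28-19=48
Max prey = 44 at step 5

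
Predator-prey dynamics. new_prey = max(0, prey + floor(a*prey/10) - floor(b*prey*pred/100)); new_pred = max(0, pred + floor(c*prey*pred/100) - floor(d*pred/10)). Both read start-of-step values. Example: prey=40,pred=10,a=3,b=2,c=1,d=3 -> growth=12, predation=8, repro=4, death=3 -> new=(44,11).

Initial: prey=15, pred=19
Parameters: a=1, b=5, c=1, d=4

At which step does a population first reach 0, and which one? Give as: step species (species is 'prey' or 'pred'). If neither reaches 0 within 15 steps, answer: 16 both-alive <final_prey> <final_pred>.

Answer: 16 both-alive 1 2

Derivation:
Step 1: prey: 15+1-14=2; pred: 19+2-7=14
Step 2: prey: 2+0-1=1; pred: 14+0-5=9
Step 3: prey: 1+0-0=1; pred: 9+0-3=6
Step 4: prey: 1+0-0=1; pred: 6+0-2=4
Step 5: prey: 1+0-0=1; pred: 4+0-1=3
Step 6: prey: 1+0-0=1; pred: 3+0-1=2
Step 7: prey: 1+0-0=1; pred: 2+0-0=2
Steps 8-15: state stable at prey=1, pred=2 (no change)
No extinction within 15 steps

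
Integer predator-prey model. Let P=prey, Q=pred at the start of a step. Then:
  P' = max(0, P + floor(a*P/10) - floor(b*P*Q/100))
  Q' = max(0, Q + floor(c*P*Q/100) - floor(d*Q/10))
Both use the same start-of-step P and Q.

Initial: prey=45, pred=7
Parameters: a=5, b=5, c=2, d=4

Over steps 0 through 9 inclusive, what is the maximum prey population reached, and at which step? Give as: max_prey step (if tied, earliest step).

Answer: 52 1

Derivation:
Step 1: prey: 45+22-15=52; pred: 7+6-2=11
Step 2: prey: 52+26-28=50; pred: 11+11-4=18
Step 3: prey: 50+25-45=30; pred: 18+18-7=29
Step 4: prey: 30+15-43=2; pred: 29+17-11=35
Step 5: prey: 2+1-3=0; pred: 35+1-14=22
Step 6: prey: 0+0-0=0; pred: 22+0-8=14
Step 7: prey: 0+0-0=0; pred: 14+0-5=9
Step 8: prey: 0+0-0=0; pred: 9+0-3=6
Step 9: prey: 0+0-0=0; pred: 6+0-2=4
Max prey = 52 at step 1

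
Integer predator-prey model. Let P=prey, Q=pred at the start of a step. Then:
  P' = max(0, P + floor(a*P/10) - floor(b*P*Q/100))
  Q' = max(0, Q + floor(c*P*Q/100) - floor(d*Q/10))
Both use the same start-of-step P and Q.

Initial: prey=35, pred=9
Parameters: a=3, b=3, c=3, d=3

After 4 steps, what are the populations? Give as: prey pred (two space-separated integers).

Step 1: prey: 35+10-9=36; pred: 9+9-2=16
Step 2: prey: 36+10-17=29; pred: 16+17-4=29
Step 3: prey: 29+8-25=12; pred: 29+25-8=46
Step 4: prey: 12+3-16=0; pred: 46+16-13=49

Answer: 0 49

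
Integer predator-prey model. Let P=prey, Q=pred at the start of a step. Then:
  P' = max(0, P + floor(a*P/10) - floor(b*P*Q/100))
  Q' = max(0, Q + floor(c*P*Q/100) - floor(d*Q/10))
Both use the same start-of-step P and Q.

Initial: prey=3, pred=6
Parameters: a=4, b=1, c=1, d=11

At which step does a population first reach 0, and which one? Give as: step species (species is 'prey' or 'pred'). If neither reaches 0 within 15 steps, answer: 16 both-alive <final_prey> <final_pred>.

Answer: 1 pred

Derivation:
Step 1: prey: 3+1-0=4; pred: 6+0-6=0
First extinction: pred at step 1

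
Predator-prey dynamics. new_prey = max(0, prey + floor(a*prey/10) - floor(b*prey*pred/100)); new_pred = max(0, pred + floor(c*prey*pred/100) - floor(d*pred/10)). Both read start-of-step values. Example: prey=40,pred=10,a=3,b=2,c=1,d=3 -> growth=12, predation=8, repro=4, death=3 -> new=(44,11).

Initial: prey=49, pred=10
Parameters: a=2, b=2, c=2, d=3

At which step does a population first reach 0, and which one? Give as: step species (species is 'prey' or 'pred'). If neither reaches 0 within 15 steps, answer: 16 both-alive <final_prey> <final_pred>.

Step 1: prey: 49+9-9=49; pred: 10+9-3=16
Step 2: prey: 49+9-15=43; pred: 16+15-4=27
Step 3: prey: 43+8-23=28; pred: 27+23-8=42
Step 4: prey: 28+5-23=10; pred: 42+23-12=53
Step 5: prey: 10+2-10=2; pred: 53+10-15=48
Step 6: prey: 2+0-1=1; pred: 48+1-14=35
Step 7: prey: 1+0-0=1; pred: 35+0-10=25
Step 8: prey: 1+0-0=1; pred: 25+0-7=18
Step 9: prey: 1+0-0=1; pred: 18+0-5=13
Step 10: prey: 1+0-0=1; pred: 13+0-3=10
Step 11: prey: 1+0-0=1; pred: 10+0-3=7
Step 12: prey: 1+0-0=1; pred: 7+0-2=5
Step 13: prey: 1+0-0=1; pred: 5+0-1=4
Step 14: prey: 1+0-0=1; pred: 4+0-1=3
Step 15: prey: 1+0-0=1; pred: 3+0-0=3
No extinction within 15 steps

Answer: 16 both-alive 1 3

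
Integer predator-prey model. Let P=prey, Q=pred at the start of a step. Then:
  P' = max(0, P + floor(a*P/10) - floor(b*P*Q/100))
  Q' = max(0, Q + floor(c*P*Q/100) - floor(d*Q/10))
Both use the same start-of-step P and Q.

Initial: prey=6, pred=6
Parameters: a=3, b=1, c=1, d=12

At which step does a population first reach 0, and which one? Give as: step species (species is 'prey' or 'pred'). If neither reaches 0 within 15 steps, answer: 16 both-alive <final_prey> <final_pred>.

Step 1: prey: 6+1-0=7; pred: 6+0-7=0
First extinction: pred at step 1

Answer: 1 pred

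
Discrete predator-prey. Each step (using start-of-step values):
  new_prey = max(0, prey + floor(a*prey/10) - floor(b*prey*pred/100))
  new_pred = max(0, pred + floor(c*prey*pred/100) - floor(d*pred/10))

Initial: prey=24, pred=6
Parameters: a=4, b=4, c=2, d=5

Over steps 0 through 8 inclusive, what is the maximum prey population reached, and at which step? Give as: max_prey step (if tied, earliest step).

Step 1: prey: 24+9-5=28; pred: 6+2-3=5
Step 2: prey: 28+11-5=34; pred: 5+2-2=5
Step 3: prey: 34+13-6=41; pred: 5+3-2=6
Step 4: prey: 41+16-9=48; pred: 6+4-3=7
Step 5: prey: 48+19-13=54; pred: 7+6-3=10
Step 6: prey: 54+21-21=54; pred: 10+10-5=15
Step 7: prey: 54+21-32=43; pred: 15+16-7=24
Step 8: prey: 43+17-41=19; pred: 24+20-12=32
Max prey = 54 at step 5

Answer: 54 5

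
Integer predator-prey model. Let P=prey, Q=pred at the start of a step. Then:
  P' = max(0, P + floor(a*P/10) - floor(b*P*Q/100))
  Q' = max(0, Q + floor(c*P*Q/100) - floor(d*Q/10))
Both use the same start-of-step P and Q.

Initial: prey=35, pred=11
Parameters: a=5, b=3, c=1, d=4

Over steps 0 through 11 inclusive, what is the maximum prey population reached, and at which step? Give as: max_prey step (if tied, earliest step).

Step 1: prey: 35+17-11=41; pred: 11+3-4=10
Step 2: prey: 41+20-12=49; pred: 10+4-4=10
Step 3: prey: 49+24-14=59; pred: 10+4-4=10
Step 4: prey: 59+29-17=71; pred: 10+5-4=11
Step 5: prey: 71+35-23=83; pred: 11+7-4=14
Step 6: prey: 83+41-34=90; pred: 14+11-5=20
Step 7: prey: 90+45-54=81; pred: 20+18-8=30
Step 8: prey: 81+40-72=49; pred: 30+24-12=42
Step 9: prey: 49+24-61=12; pred: 42+20-16=46
Step 10: prey: 12+6-16=2; pred: 46+5-18=33
Step 11: prey: 2+1-1=2; pred: 33+0-13=20
Max prey = 90 at step 6

Answer: 90 6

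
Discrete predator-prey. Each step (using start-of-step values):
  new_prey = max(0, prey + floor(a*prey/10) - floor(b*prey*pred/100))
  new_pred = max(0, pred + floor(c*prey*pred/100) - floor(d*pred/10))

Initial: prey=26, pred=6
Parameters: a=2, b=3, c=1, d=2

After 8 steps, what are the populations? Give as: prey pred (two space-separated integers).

Step 1: prey: 26+5-4=27; pred: 6+1-1=6
Step 2: prey: 27+5-4=28; pred: 6+1-1=6
Step 3: prey: 28+5-5=28; pred: 6+1-1=6
Step 4: prey: 28+5-5=28; pred: 6+1-1=6
Step 5: prey: 28+5-5=28; pred: 6+1-1=6
Step 6: prey: 28+5-5=28; pred: 6+1-1=6
Step 7: prey: 28+5-5=28; pred: 6+1-1=6
Step 8: prey: 28+5-5=28; pred: 6+1-1=6

Answer: 28 6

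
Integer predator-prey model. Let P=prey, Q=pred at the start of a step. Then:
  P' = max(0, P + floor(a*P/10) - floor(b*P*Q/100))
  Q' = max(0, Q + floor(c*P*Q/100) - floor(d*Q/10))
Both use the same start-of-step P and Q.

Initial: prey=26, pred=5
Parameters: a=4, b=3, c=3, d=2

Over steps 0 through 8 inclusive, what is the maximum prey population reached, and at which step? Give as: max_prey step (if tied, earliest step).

Answer: 42 3

Derivation:
Step 1: prey: 26+10-3=33; pred: 5+3-1=7
Step 2: prey: 33+13-6=40; pred: 7+6-1=12
Step 3: prey: 40+16-14=42; pred: 12+14-2=24
Step 4: prey: 42+16-30=28; pred: 24+30-4=50
Step 5: prey: 28+11-42=0; pred: 50+42-10=82
Step 6: prey: 0+0-0=0; pred: 82+0-16=66
Step 7: prey: 0+0-0=0; pred: 66+0-13=53
Step 8: prey: 0+0-0=0; pred: 53+0-10=43
Max prey = 42 at step 3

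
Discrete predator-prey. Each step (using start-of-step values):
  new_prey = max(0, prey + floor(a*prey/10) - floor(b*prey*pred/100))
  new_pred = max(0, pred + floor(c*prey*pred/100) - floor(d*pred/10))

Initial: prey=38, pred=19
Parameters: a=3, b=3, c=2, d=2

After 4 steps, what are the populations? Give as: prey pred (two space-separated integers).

Answer: 0 32

Derivation:
Step 1: prey: 38+11-21=28; pred: 19+14-3=30
Step 2: prey: 28+8-25=11; pred: 30+16-6=40
Step 3: prey: 11+3-13=1; pred: 40+8-8=40
Step 4: prey: 1+0-1=0; pred: 40+0-8=32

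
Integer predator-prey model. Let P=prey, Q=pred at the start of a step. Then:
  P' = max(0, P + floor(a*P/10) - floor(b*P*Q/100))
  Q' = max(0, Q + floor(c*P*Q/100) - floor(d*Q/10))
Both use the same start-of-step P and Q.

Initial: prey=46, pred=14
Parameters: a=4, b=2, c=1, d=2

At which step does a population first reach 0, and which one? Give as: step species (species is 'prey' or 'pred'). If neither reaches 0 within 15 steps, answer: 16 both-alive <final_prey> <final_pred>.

Answer: 16 both-alive 1 9

Derivation:
Step 1: prey: 46+18-12=52; pred: 14+6-2=18
Step 2: prey: 52+20-18=54; pred: 18+9-3=24
Step 3: prey: 54+21-25=50; pred: 24+12-4=32
Step 4: prey: 50+20-32=38; pred: 32+16-6=42
Step 5: prey: 38+15-31=22; pred: 42+15-8=49
Step 6: prey: 22+8-21=9; pred: 49+10-9=50
Step 7: prey: 9+3-9=3; pred: 50+4-10=44
Step 8: prey: 3+1-2=2; pred: 44+1-8=37
Step 9: prey: 2+0-1=1; pred: 37+0-7=30
Step 10: prey: 1+0-0=1; pred: 30+0-6=24
Step 11: prey: 1+0-0=1; pred: 24+0-4=20
Step 12: prey: 1+0-0=1; pred: 20+0-4=16
Step 13: prey: 1+0-0=1; pred: 16+0-3=13
Step 14: prey: 1+0-0=1; pred: 13+0-2=11
Step 15: prey: 1+0-0=1; pred: 11+0-2=9
No extinction within 15 steps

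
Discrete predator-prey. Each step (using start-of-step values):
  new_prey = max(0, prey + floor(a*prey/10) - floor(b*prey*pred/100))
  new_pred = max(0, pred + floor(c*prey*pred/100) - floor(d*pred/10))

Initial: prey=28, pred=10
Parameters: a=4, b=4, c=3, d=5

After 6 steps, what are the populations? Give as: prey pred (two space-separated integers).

Answer: 4 12

Derivation:
Step 1: prey: 28+11-11=28; pred: 10+8-5=13
Step 2: prey: 28+11-14=25; pred: 13+10-6=17
Step 3: prey: 25+10-17=18; pred: 17+12-8=21
Step 4: prey: 18+7-15=10; pred: 21+11-10=22
Step 5: prey: 10+4-8=6; pred: 22+6-11=17
Step 6: prey: 6+2-4=4; pred: 17+3-8=12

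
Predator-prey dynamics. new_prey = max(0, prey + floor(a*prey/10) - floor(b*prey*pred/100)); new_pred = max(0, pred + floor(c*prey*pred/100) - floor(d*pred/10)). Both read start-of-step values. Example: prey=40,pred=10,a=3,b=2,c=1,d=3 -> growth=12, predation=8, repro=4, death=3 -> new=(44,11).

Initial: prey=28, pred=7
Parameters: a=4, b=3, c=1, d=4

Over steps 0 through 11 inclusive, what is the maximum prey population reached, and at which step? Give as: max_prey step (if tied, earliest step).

Step 1: prey: 28+11-5=34; pred: 7+1-2=6
Step 2: prey: 34+13-6=41; pred: 6+2-2=6
Step 3: prey: 41+16-7=50; pred: 6+2-2=6
Step 4: prey: 50+20-9=61; pred: 6+3-2=7
Step 5: prey: 61+24-12=73; pred: 7+4-2=9
Step 6: prey: 73+29-19=83; pred: 9+6-3=12
Step 7: prey: 83+33-29=87; pred: 12+9-4=17
Step 8: prey: 87+34-44=77; pred: 17+14-6=25
Step 9: prey: 77+30-57=50; pred: 25+19-10=34
Step 10: prey: 50+20-51=19; pred: 34+17-13=38
Step 11: prey: 19+7-21=5; pred: 38+7-15=30
Max prey = 87 at step 7

Answer: 87 7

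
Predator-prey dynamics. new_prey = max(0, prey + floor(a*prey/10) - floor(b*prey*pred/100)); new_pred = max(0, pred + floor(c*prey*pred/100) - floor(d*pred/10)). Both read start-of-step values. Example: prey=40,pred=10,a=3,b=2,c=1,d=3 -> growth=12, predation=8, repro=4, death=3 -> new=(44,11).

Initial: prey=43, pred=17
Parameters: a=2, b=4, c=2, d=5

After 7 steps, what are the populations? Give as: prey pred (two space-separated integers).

Step 1: prey: 43+8-29=22; pred: 17+14-8=23
Step 2: prey: 22+4-20=6; pred: 23+10-11=22
Step 3: prey: 6+1-5=2; pred: 22+2-11=13
Step 4: prey: 2+0-1=1; pred: 13+0-6=7
Step 5: prey: 1+0-0=1; pred: 7+0-3=4
Step 6: prey: 1+0-0=1; pred: 4+0-2=2
Step 7: prey: 1+0-0=1; pred: 2+0-1=1

Answer: 1 1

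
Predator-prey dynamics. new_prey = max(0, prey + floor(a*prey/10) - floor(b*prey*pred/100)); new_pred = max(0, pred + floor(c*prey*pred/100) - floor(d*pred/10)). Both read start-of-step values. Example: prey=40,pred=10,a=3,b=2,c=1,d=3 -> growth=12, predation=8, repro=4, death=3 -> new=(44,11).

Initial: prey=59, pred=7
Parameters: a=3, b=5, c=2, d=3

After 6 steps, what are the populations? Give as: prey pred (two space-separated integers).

Step 1: prey: 59+17-20=56; pred: 7+8-2=13
Step 2: prey: 56+16-36=36; pred: 13+14-3=24
Step 3: prey: 36+10-43=3; pred: 24+17-7=34
Step 4: prey: 3+0-5=0; pred: 34+2-10=26
Step 5: prey: 0+0-0=0; pred: 26+0-7=19
Step 6: prey: 0+0-0=0; pred: 19+0-5=14

Answer: 0 14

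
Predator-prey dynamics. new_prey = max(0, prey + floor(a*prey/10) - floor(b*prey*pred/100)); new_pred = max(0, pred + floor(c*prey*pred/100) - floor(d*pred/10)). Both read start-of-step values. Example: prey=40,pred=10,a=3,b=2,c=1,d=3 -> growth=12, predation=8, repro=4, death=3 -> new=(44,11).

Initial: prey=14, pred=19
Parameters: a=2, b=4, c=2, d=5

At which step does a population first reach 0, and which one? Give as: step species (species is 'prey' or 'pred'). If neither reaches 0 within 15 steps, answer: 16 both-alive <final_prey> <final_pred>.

Answer: 16 both-alive 3 1

Derivation:
Step 1: prey: 14+2-10=6; pred: 19+5-9=15
Step 2: prey: 6+1-3=4; pred: 15+1-7=9
Step 3: prey: 4+0-1=3; pred: 9+0-4=5
Step 4: prey: 3+0-0=3; pred: 5+0-2=3
Step 5: prey: 3+0-0=3; pred: 3+0-1=2
Step 6: prey: 3+0-0=3; pred: 2+0-1=1
Step 7: prey: 3+0-0=3; pred: 1+0-0=1
Steps 8-15: state stable at prey=3, pred=1 (no change)
No extinction within 15 steps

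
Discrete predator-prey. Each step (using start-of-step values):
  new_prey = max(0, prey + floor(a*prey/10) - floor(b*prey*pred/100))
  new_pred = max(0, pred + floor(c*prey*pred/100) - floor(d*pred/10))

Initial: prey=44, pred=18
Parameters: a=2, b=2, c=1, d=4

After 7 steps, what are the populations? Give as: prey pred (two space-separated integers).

Step 1: prey: 44+8-15=37; pred: 18+7-7=18
Step 2: prey: 37+7-13=31; pred: 18+6-7=17
Step 3: prey: 31+6-10=27; pred: 17+5-6=16
Step 4: prey: 27+5-8=24; pred: 16+4-6=14
Step 5: prey: 24+4-6=22; pred: 14+3-5=12
Step 6: prey: 22+4-5=21; pred: 12+2-4=10
Step 7: prey: 21+4-4=21; pred: 10+2-4=8

Answer: 21 8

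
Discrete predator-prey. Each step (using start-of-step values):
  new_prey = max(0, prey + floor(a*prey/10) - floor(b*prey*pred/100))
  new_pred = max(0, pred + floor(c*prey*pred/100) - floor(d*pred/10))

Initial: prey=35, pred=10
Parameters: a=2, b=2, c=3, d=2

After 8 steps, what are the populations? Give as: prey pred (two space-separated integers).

Answer: 0 32

Derivation:
Step 1: prey: 35+7-7=35; pred: 10+10-2=18
Step 2: prey: 35+7-12=30; pred: 18+18-3=33
Step 3: prey: 30+6-19=17; pred: 33+29-6=56
Step 4: prey: 17+3-19=1; pred: 56+28-11=73
Step 5: prey: 1+0-1=0; pred: 73+2-14=61
Step 6: prey: 0+0-0=0; pred: 61+0-12=49
Step 7: prey: 0+0-0=0; pred: 49+0-9=40
Step 8: prey: 0+0-0=0; pred: 40+0-8=32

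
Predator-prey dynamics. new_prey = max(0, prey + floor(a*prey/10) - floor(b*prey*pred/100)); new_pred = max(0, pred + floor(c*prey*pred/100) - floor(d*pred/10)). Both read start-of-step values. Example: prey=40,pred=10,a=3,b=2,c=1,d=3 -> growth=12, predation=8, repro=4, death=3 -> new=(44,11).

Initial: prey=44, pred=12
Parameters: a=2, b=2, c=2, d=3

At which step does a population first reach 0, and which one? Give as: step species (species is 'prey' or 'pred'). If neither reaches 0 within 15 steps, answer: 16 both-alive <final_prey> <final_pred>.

Step 1: prey: 44+8-10=42; pred: 12+10-3=19
Step 2: prey: 42+8-15=35; pred: 19+15-5=29
Step 3: prey: 35+7-20=22; pred: 29+20-8=41
Step 4: prey: 22+4-18=8; pred: 41+18-12=47
Step 5: prey: 8+1-7=2; pred: 47+7-14=40
Step 6: prey: 2+0-1=1; pred: 40+1-12=29
Step 7: prey: 1+0-0=1; pred: 29+0-8=21
Step 8: prey: 1+0-0=1; pred: 21+0-6=15
Step 9: prey: 1+0-0=1; pred: 15+0-4=11
Step 10: prey: 1+0-0=1; pred: 11+0-3=8
Step 11: prey: 1+0-0=1; pred: 8+0-2=6
Step 12: prey: 1+0-0=1; pred: 6+0-1=5
Step 13: prey: 1+0-0=1; pred: 5+0-1=4
Step 14: prey: 1+0-0=1; pred: 4+0-1=3
Step 15: prey: 1+0-0=1; pred: 3+0-0=3
No extinction within 15 steps

Answer: 16 both-alive 1 3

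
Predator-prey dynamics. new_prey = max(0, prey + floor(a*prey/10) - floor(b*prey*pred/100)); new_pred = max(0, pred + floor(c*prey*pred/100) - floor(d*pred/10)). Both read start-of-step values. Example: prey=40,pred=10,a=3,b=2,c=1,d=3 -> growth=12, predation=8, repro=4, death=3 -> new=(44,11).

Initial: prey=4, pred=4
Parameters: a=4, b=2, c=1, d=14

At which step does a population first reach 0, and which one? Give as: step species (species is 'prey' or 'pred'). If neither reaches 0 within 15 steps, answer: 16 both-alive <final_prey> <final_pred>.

Step 1: prey: 4+1-0=5; pred: 4+0-5=0
First extinction: pred at step 1

Answer: 1 pred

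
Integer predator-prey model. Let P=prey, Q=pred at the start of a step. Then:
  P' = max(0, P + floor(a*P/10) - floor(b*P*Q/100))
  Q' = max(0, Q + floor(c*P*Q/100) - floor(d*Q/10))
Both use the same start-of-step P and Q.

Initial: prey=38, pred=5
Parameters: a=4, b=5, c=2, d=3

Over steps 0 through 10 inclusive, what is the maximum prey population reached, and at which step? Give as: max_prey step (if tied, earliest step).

Step 1: prey: 38+15-9=44; pred: 5+3-1=7
Step 2: prey: 44+17-15=46; pred: 7+6-2=11
Step 3: prey: 46+18-25=39; pred: 11+10-3=18
Step 4: prey: 39+15-35=19; pred: 18+14-5=27
Step 5: prey: 19+7-25=1; pred: 27+10-8=29
Step 6: prey: 1+0-1=0; pred: 29+0-8=21
Step 7: prey: 0+0-0=0; pred: 21+0-6=15
Step 8: prey: 0+0-0=0; pred: 15+0-4=11
Step 9: prey: 0+0-0=0; pred: 11+0-3=8
Step 10: prey: 0+0-0=0; pred: 8+0-2=6
Max prey = 46 at step 2

Answer: 46 2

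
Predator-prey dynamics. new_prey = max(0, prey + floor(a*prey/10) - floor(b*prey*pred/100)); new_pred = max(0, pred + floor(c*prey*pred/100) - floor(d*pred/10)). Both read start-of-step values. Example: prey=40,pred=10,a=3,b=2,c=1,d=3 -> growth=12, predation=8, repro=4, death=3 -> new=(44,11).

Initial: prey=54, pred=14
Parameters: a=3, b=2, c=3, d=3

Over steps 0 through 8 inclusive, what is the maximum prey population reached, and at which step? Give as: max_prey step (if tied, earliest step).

Step 1: prey: 54+16-15=55; pred: 14+22-4=32
Step 2: prey: 55+16-35=36; pred: 32+52-9=75
Step 3: prey: 36+10-54=0; pred: 75+81-22=134
Step 4: prey: 0+0-0=0; pred: 134+0-40=94
Step 5: prey: 0+0-0=0; pred: 94+0-28=66
Step 6: prey: 0+0-0=0; pred: 66+0-19=47
Step 7: prey: 0+0-0=0; pred: 47+0-14=33
Step 8: prey: 0+0-0=0; pred: 33+0-9=24
Max prey = 55 at step 1

Answer: 55 1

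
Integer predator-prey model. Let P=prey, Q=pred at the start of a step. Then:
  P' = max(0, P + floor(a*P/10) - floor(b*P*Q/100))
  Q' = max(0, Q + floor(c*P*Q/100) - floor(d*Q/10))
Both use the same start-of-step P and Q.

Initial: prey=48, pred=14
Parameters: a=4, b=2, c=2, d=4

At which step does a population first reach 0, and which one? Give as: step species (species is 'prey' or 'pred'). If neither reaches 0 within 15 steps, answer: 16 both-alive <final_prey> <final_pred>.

Step 1: prey: 48+19-13=54; pred: 14+13-5=22
Step 2: prey: 54+21-23=52; pred: 22+23-8=37
Step 3: prey: 52+20-38=34; pred: 37+38-14=61
Step 4: prey: 34+13-41=6; pred: 61+41-24=78
Step 5: prey: 6+2-9=0; pred: 78+9-31=56
First extinction: prey at step 5

Answer: 5 prey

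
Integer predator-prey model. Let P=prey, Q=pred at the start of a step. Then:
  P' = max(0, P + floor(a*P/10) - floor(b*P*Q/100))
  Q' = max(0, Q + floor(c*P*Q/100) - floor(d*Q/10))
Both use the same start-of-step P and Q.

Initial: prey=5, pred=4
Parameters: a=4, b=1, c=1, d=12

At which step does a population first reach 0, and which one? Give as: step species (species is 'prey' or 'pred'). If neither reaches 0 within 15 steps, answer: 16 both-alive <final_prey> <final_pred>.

Answer: 1 pred

Derivation:
Step 1: prey: 5+2-0=7; pred: 4+0-4=0
First extinction: pred at step 1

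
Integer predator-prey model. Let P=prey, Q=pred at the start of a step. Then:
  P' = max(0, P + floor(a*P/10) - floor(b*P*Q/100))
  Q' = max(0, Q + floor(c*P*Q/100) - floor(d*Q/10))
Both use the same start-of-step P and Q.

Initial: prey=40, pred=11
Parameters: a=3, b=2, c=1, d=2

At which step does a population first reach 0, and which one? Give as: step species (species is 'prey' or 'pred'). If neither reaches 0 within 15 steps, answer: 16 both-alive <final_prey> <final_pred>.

Step 1: prey: 40+12-8=44; pred: 11+4-2=13
Step 2: prey: 44+13-11=46; pred: 13+5-2=16
Step 3: prey: 46+13-14=45; pred: 16+7-3=20
Step 4: prey: 45+13-18=40; pred: 20+9-4=25
Step 5: prey: 40+12-20=32; pred: 25+10-5=30
Step 6: prey: 32+9-19=22; pred: 30+9-6=33
Step 7: prey: 22+6-14=14; pred: 33+7-6=34
Step 8: prey: 14+4-9=9; pred: 34+4-6=32
Step 9: prey: 9+2-5=6; pred: 32+2-6=28
Step 10: prey: 6+1-3=4; pred: 28+1-5=24
Step 11: prey: 4+1-1=4; pred: 24+0-4=20
Step 12: prey: 4+1-1=4; pred: 20+0-4=16
Step 13: prey: 4+1-1=4; pred: 16+0-3=13
Step 14: prey: 4+1-1=4; pred: 13+0-2=11
Step 15: prey: 4+1-0=5; pred: 11+0-2=9
No extinction within 15 steps

Answer: 16 both-alive 5 9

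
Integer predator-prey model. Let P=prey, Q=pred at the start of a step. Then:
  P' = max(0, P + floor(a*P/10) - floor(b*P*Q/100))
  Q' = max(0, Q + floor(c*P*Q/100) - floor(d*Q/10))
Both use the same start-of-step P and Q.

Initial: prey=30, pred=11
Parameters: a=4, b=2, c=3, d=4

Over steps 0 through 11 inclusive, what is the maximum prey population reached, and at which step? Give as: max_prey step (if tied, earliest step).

Step 1: prey: 30+12-6=36; pred: 11+9-4=16
Step 2: prey: 36+14-11=39; pred: 16+17-6=27
Step 3: prey: 39+15-21=33; pred: 27+31-10=48
Step 4: prey: 33+13-31=15; pred: 48+47-19=76
Step 5: prey: 15+6-22=0; pred: 76+34-30=80
Step 6: prey: 0+0-0=0; pred: 80+0-32=48
Step 7: prey: 0+0-0=0; pred: 48+0-19=29
Step 8: prey: 0+0-0=0; pred: 29+0-11=18
Step 9: prey: 0+0-0=0; pred: 18+0-7=11
Step 10: prey: 0+0-0=0; pred: 11+0-4=7
Step 11: prey: 0+0-0=0; pred: 7+0-2=5
Max prey = 39 at step 2

Answer: 39 2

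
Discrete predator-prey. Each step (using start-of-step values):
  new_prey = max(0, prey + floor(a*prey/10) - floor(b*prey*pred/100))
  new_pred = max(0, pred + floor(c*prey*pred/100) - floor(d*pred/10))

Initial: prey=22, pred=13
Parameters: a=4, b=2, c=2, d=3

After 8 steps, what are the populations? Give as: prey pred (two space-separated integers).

Answer: 5 34

Derivation:
Step 1: prey: 22+8-5=25; pred: 13+5-3=15
Step 2: prey: 25+10-7=28; pred: 15+7-4=18
Step 3: prey: 28+11-10=29; pred: 18+10-5=23
Step 4: prey: 29+11-13=27; pred: 23+13-6=30
Step 5: prey: 27+10-16=21; pred: 30+16-9=37
Step 6: prey: 21+8-15=14; pred: 37+15-11=41
Step 7: prey: 14+5-11=8; pred: 41+11-12=40
Step 8: prey: 8+3-6=5; pred: 40+6-12=34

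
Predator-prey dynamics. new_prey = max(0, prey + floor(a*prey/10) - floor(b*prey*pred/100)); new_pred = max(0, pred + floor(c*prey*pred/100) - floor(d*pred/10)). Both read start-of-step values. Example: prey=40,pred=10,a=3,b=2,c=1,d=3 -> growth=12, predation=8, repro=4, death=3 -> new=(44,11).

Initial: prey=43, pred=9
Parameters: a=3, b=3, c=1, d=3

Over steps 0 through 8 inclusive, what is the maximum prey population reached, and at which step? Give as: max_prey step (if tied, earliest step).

Answer: 44 1

Derivation:
Step 1: prey: 43+12-11=44; pred: 9+3-2=10
Step 2: prey: 44+13-13=44; pred: 10+4-3=11
Step 3: prey: 44+13-14=43; pred: 11+4-3=12
Step 4: prey: 43+12-15=40; pred: 12+5-3=14
Step 5: prey: 40+12-16=36; pred: 14+5-4=15
Step 6: prey: 36+10-16=30; pred: 15+5-4=16
Step 7: prey: 30+9-14=25; pred: 16+4-4=16
Step 8: prey: 25+7-12=20; pred: 16+4-4=16
Max prey = 44 at step 1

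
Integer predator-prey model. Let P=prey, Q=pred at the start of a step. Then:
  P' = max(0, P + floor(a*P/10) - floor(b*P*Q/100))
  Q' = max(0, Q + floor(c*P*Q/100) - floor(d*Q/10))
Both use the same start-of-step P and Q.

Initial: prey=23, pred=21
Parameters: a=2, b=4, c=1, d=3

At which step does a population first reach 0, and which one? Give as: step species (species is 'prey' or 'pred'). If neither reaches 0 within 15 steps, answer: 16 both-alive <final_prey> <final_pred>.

Answer: 16 both-alive 2 3

Derivation:
Step 1: prey: 23+4-19=8; pred: 21+4-6=19
Step 2: prey: 8+1-6=3; pred: 19+1-5=15
Step 3: prey: 3+0-1=2; pred: 15+0-4=11
Step 4: prey: 2+0-0=2; pred: 11+0-3=8
Step 5: prey: 2+0-0=2; pred: 8+0-2=6
Step 6: prey: 2+0-0=2; pred: 6+0-1=5
Step 7: prey: 2+0-0=2; pred: 5+0-1=4
Step 8: prey: 2+0-0=2; pred: 4+0-1=3
Step 9: prey: 2+0-0=2; pred: 3+0-0=3
Steps 10-15: state stable at prey=2, pred=3 (no change)
No extinction within 15 steps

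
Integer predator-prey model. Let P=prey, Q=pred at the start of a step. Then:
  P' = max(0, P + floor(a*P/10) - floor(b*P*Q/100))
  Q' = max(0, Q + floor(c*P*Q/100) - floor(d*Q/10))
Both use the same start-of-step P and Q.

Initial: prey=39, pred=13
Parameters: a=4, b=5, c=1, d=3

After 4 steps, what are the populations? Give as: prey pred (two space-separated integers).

Step 1: prey: 39+15-25=29; pred: 13+5-3=15
Step 2: prey: 29+11-21=19; pred: 15+4-4=15
Step 3: prey: 19+7-14=12; pred: 15+2-4=13
Step 4: prey: 12+4-7=9; pred: 13+1-3=11

Answer: 9 11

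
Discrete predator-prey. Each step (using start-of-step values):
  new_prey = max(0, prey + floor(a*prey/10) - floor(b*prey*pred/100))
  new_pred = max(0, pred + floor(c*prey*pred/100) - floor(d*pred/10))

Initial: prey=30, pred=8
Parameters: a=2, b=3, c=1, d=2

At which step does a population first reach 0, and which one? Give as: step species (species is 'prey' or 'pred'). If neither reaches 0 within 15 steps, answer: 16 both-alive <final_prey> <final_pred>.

Answer: 16 both-alive 11 6

Derivation:
Step 1: prey: 30+6-7=29; pred: 8+2-1=9
Step 2: prey: 29+5-7=27; pred: 9+2-1=10
Step 3: prey: 27+5-8=24; pred: 10+2-2=10
Step 4: prey: 24+4-7=21; pred: 10+2-2=10
Step 5: prey: 21+4-6=19; pred: 10+2-2=10
Step 6: prey: 19+3-5=17; pred: 10+1-2=9
Step 7: prey: 17+3-4=16; pred: 9+1-1=9
Step 8: prey: 16+3-4=15; pred: 9+1-1=9
Step 9: prey: 15+3-4=14; pred: 9+1-1=9
Step 10: prey: 14+2-3=13; pred: 9+1-1=9
Step 11: prey: 13+2-3=12; pred: 9+1-1=9
Step 12: prey: 12+2-3=11; pred: 9+1-1=9
Step 13: prey: 11+2-2=11; pred: 9+0-1=8
Step 14: prey: 11+2-2=11; pred: 8+0-1=7
Step 15: prey: 11+2-2=11; pred: 7+0-1=6
No extinction within 15 steps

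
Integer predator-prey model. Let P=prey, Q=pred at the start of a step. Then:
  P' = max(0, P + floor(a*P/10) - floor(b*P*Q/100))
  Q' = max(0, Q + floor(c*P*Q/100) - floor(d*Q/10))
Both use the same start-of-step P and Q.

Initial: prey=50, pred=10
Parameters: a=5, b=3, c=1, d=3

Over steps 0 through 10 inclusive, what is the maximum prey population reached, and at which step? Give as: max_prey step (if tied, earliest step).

Step 1: prey: 50+25-15=60; pred: 10+5-3=12
Step 2: prey: 60+30-21=69; pred: 12+7-3=16
Step 3: prey: 69+34-33=70; pred: 16+11-4=23
Step 4: prey: 70+35-48=57; pred: 23+16-6=33
Step 5: prey: 57+28-56=29; pred: 33+18-9=42
Step 6: prey: 29+14-36=7; pred: 42+12-12=42
Step 7: prey: 7+3-8=2; pred: 42+2-12=32
Step 8: prey: 2+1-1=2; pred: 32+0-9=23
Step 9: prey: 2+1-1=2; pred: 23+0-6=17
Step 10: prey: 2+1-1=2; pred: 17+0-5=12
Max prey = 70 at step 3

Answer: 70 3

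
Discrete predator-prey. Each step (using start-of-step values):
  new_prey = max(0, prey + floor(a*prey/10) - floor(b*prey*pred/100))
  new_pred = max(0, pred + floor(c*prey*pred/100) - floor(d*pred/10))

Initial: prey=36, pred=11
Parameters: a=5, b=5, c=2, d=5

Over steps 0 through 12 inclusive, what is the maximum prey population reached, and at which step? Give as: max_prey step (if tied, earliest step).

Step 1: prey: 36+18-19=35; pred: 11+7-5=13
Step 2: prey: 35+17-22=30; pred: 13+9-6=16
Step 3: prey: 30+15-24=21; pred: 16+9-8=17
Step 4: prey: 21+10-17=14; pred: 17+7-8=16
Step 5: prey: 14+7-11=10; pred: 16+4-8=12
Step 6: prey: 10+5-6=9; pred: 12+2-6=8
Step 7: prey: 9+4-3=10; pred: 8+1-4=5
Step 8: prey: 10+5-2=13; pred: 5+1-2=4
Step 9: prey: 13+6-2=17; pred: 4+1-2=3
Step 10: prey: 17+8-2=23; pred: 3+1-1=3
Step 11: prey: 23+11-3=31; pred: 3+1-1=3
Step 12: prey: 31+15-4=42; pred: 3+1-1=3
Max prey = 42 at step 12

Answer: 42 12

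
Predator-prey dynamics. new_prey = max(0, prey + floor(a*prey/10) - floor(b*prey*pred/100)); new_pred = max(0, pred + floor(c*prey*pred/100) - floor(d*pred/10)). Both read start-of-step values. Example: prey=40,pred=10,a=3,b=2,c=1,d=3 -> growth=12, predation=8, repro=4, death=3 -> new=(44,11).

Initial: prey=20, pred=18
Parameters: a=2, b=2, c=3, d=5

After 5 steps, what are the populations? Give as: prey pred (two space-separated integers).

Answer: 10 11

Derivation:
Step 1: prey: 20+4-7=17; pred: 18+10-9=19
Step 2: prey: 17+3-6=14; pred: 19+9-9=19
Step 3: prey: 14+2-5=11; pred: 19+7-9=17
Step 4: prey: 11+2-3=10; pred: 17+5-8=14
Step 5: prey: 10+2-2=10; pred: 14+4-7=11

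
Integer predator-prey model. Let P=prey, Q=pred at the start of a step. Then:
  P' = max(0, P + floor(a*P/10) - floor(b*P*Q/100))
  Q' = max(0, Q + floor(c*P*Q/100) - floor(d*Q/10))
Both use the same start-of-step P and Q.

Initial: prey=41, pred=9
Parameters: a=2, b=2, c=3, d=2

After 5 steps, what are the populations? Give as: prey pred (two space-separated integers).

Answer: 0 72

Derivation:
Step 1: prey: 41+8-7=42; pred: 9+11-1=19
Step 2: prey: 42+8-15=35; pred: 19+23-3=39
Step 3: prey: 35+7-27=15; pred: 39+40-7=72
Step 4: prey: 15+3-21=0; pred: 72+32-14=90
Step 5: prey: 0+0-0=0; pred: 90+0-18=72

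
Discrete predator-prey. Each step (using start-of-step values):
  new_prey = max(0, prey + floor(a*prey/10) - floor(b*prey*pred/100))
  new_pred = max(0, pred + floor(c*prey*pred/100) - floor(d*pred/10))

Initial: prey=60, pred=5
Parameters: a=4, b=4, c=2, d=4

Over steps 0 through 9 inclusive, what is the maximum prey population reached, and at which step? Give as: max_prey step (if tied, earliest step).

Answer: 75 2

Derivation:
Step 1: prey: 60+24-12=72; pred: 5+6-2=9
Step 2: prey: 72+28-25=75; pred: 9+12-3=18
Step 3: prey: 75+30-54=51; pred: 18+27-7=38
Step 4: prey: 51+20-77=0; pred: 38+38-15=61
Step 5: prey: 0+0-0=0; pred: 61+0-24=37
Step 6: prey: 0+0-0=0; pred: 37+0-14=23
Step 7: prey: 0+0-0=0; pred: 23+0-9=14
Step 8: prey: 0+0-0=0; pred: 14+0-5=9
Step 9: prey: 0+0-0=0; pred: 9+0-3=6
Max prey = 75 at step 2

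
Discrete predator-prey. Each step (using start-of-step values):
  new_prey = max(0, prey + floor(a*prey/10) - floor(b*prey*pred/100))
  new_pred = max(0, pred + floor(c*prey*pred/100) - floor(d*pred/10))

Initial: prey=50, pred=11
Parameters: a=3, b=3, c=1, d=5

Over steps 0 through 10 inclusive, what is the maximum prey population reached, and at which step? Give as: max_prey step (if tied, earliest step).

Answer: 57 10

Derivation:
Step 1: prey: 50+15-16=49; pred: 11+5-5=11
Step 2: prey: 49+14-16=47; pred: 11+5-5=11
Step 3: prey: 47+14-15=46; pred: 11+5-5=11
Step 4: prey: 46+13-15=44; pred: 11+5-5=11
Step 5: prey: 44+13-14=43; pred: 11+4-5=10
Step 6: prey: 43+12-12=43; pred: 10+4-5=9
Step 7: prey: 43+12-11=44; pred: 9+3-4=8
Step 8: prey: 44+13-10=47; pred: 8+3-4=7
Step 9: prey: 47+14-9=52; pred: 7+3-3=7
Step 10: prey: 52+15-10=57; pred: 7+3-3=7
Max prey = 57 at step 10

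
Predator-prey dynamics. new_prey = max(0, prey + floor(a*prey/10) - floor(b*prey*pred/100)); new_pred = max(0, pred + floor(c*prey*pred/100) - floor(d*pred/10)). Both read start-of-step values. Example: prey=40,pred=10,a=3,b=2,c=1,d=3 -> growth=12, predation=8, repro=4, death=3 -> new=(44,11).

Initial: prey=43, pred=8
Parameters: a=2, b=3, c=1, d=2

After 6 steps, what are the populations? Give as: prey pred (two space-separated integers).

Answer: 12 15

Derivation:
Step 1: prey: 43+8-10=41; pred: 8+3-1=10
Step 2: prey: 41+8-12=37; pred: 10+4-2=12
Step 3: prey: 37+7-13=31; pred: 12+4-2=14
Step 4: prey: 31+6-13=24; pred: 14+4-2=16
Step 5: prey: 24+4-11=17; pred: 16+3-3=16
Step 6: prey: 17+3-8=12; pred: 16+2-3=15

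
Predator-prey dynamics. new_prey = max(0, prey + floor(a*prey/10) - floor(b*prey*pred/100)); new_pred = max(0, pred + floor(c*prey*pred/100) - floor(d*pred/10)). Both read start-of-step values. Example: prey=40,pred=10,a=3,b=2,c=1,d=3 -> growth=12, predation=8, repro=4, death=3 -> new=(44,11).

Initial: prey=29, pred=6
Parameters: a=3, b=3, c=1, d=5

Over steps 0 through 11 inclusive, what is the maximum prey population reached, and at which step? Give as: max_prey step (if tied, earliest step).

Answer: 120 9

Derivation:
Step 1: prey: 29+8-5=32; pred: 6+1-3=4
Step 2: prey: 32+9-3=38; pred: 4+1-2=3
Step 3: prey: 38+11-3=46; pred: 3+1-1=3
Step 4: prey: 46+13-4=55; pred: 3+1-1=3
Step 5: prey: 55+16-4=67; pred: 3+1-1=3
Step 6: prey: 67+20-6=81; pred: 3+2-1=4
Step 7: prey: 81+24-9=96; pred: 4+3-2=5
Step 8: prey: 96+28-14=110; pred: 5+4-2=7
Step 9: prey: 110+33-23=120; pred: 7+7-3=11
Step 10: prey: 120+36-39=117; pred: 11+13-5=19
Step 11: prey: 117+35-66=86; pred: 19+22-9=32
Max prey = 120 at step 9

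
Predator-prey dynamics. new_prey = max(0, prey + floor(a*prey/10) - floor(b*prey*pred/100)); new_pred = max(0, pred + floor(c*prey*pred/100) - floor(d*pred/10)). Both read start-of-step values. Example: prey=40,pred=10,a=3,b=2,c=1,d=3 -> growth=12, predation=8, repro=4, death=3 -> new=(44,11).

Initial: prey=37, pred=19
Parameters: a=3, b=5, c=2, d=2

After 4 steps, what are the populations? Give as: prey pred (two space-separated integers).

Answer: 0 20

Derivation:
Step 1: prey: 37+11-35=13; pred: 19+14-3=30
Step 2: prey: 13+3-19=0; pred: 30+7-6=31
Step 3: prey: 0+0-0=0; pred: 31+0-6=25
Step 4: prey: 0+0-0=0; pred: 25+0-5=20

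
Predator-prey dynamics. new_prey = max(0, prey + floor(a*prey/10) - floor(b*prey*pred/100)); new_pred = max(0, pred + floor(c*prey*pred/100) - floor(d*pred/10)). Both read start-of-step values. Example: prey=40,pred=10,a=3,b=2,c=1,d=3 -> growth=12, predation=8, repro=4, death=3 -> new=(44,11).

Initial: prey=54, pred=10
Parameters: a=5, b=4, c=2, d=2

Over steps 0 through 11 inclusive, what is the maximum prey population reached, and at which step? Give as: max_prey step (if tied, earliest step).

Step 1: prey: 54+27-21=60; pred: 10+10-2=18
Step 2: prey: 60+30-43=47; pred: 18+21-3=36
Step 3: prey: 47+23-67=3; pred: 36+33-7=62
Step 4: prey: 3+1-7=0; pred: 62+3-12=53
Step 5: prey: 0+0-0=0; pred: 53+0-10=43
Step 6: prey: 0+0-0=0; pred: 43+0-8=35
Step 7: prey: 0+0-0=0; pred: 35+0-7=28
Step 8: prey: 0+0-0=0; pred: 28+0-5=23
Step 9: prey: 0+0-0=0; pred: 23+0-4=19
Step 10: prey: 0+0-0=0; pred: 19+0-3=16
Step 11: prey: 0+0-0=0; pred: 16+0-3=13
Max prey = 60 at step 1

Answer: 60 1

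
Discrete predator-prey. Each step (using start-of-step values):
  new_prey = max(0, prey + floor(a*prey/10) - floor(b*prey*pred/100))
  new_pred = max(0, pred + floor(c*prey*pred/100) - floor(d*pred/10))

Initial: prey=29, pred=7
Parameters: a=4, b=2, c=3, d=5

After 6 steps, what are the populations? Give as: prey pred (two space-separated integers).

Step 1: prey: 29+11-4=36; pred: 7+6-3=10
Step 2: prey: 36+14-7=43; pred: 10+10-5=15
Step 3: prey: 43+17-12=48; pred: 15+19-7=27
Step 4: prey: 48+19-25=42; pred: 27+38-13=52
Step 5: prey: 42+16-43=15; pred: 52+65-26=91
Step 6: prey: 15+6-27=0; pred: 91+40-45=86

Answer: 0 86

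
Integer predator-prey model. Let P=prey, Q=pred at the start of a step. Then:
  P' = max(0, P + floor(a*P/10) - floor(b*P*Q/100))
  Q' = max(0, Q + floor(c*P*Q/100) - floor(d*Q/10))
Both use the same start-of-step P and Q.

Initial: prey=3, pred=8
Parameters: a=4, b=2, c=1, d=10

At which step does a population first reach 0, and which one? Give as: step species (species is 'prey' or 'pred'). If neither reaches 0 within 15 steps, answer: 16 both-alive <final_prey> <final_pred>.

Step 1: prey: 3+1-0=4; pred: 8+0-8=0
First extinction: pred at step 1

Answer: 1 pred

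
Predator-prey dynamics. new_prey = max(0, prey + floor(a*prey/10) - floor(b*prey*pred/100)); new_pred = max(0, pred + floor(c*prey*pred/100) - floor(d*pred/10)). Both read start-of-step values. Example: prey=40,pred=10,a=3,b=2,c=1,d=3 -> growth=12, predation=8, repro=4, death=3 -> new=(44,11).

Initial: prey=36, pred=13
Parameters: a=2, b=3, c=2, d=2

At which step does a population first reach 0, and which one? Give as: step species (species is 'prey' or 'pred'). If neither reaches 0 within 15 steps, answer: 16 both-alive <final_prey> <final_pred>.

Answer: 16 both-alive 1 4

Derivation:
Step 1: prey: 36+7-14=29; pred: 13+9-2=20
Step 2: prey: 29+5-17=17; pred: 20+11-4=27
Step 3: prey: 17+3-13=7; pred: 27+9-5=31
Step 4: prey: 7+1-6=2; pred: 31+4-6=29
Step 5: prey: 2+0-1=1; pred: 29+1-5=25
Step 6: prey: 1+0-0=1; pred: 25+0-5=20
Step 7: prey: 1+0-0=1; pred: 20+0-4=16
Step 8: prey: 1+0-0=1; pred: 16+0-3=13
Step 9: prey: 1+0-0=1; pred: 13+0-2=11
Step 10: prey: 1+0-0=1; pred: 11+0-2=9
Step 11: prey: 1+0-0=1; pred: 9+0-1=8
Step 12: prey: 1+0-0=1; pred: 8+0-1=7
Step 13: prey: 1+0-0=1; pred: 7+0-1=6
Step 14: prey: 1+0-0=1; pred: 6+0-1=5
Step 15: prey: 1+0-0=1; pred: 5+0-1=4
No extinction within 15 steps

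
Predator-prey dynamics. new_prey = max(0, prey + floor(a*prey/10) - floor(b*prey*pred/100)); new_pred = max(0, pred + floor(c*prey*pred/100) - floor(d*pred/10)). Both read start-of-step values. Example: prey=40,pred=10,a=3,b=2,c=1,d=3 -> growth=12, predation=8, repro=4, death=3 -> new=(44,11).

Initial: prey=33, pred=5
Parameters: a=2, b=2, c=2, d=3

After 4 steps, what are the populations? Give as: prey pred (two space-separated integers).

Step 1: prey: 33+6-3=36; pred: 5+3-1=7
Step 2: prey: 36+7-5=38; pred: 7+5-2=10
Step 3: prey: 38+7-7=38; pred: 10+7-3=14
Step 4: prey: 38+7-10=35; pred: 14+10-4=20

Answer: 35 20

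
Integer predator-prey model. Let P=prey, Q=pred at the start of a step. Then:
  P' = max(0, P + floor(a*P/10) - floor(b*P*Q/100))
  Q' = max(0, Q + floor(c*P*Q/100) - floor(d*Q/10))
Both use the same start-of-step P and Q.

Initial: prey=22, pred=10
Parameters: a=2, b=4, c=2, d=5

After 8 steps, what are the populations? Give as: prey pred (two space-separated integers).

Step 1: prey: 22+4-8=18; pred: 10+4-5=9
Step 2: prey: 18+3-6=15; pred: 9+3-4=8
Step 3: prey: 15+3-4=14; pred: 8+2-4=6
Step 4: prey: 14+2-3=13; pred: 6+1-3=4
Step 5: prey: 13+2-2=13; pred: 4+1-2=3
Step 6: prey: 13+2-1=14; pred: 3+0-1=2
Step 7: prey: 14+2-1=15; pred: 2+0-1=1
Step 8: prey: 15+3-0=18; pred: 1+0-0=1

Answer: 18 1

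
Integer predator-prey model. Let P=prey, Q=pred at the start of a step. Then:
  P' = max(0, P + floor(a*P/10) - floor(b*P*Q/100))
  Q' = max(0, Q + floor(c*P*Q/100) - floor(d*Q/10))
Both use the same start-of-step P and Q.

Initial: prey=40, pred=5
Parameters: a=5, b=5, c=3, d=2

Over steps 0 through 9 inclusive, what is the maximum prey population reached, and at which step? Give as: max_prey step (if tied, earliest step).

Step 1: prey: 40+20-10=50; pred: 5+6-1=10
Step 2: prey: 50+25-25=50; pred: 10+15-2=23
Step 3: prey: 50+25-57=18; pred: 23+34-4=53
Step 4: prey: 18+9-47=0; pred: 53+28-10=71
Step 5: prey: 0+0-0=0; pred: 71+0-14=57
Step 6: prey: 0+0-0=0; pred: 57+0-11=46
Step 7: prey: 0+0-0=0; pred: 46+0-9=37
Step 8: prey: 0+0-0=0; pred: 37+0-7=30
Step 9: prey: 0+0-0=0; pred: 30+0-6=24
Max prey = 50 at step 1

Answer: 50 1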